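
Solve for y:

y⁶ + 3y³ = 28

Let u = y³. The equation becomes u² + 3u - 28 = 0.
Factor: (u - 4)(u + 7) = 0, so u = 4 or u = -7.
y³ = 4 gives y = ∛(4) ≈ 1.5874.
y³ = -7 gives y = -∛(7) ≈ -1.9129.

y = -1.9129 or y = 1.5874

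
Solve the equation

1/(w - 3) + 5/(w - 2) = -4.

w = 0.6044 or w = 2.8956

Multiply both sides by (w - 3)(w - 2):
(w - 2) + 5(w - 3) = -4(w - 3)(w - 2).
Expand and collect terms: -4w² + 14w - 7 = 0.
By the quadratic formula, w = (-14 ± √84) / -8, so w ≈ 0.6044 or w ≈ 2.8956.
Neither value makes a denominator zero (w ≠ 3, w ≠ 2), so both are valid.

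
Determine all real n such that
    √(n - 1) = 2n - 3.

Square both sides: n - 1 = (2n - 3)².
Expand and rearrange: 4n² - 13n + 10 = 0.
Solving gives n = 2 or n = 1.25.
Check each candidate in the original equation:
  n = 2: √(1) = 1, while 2n - 3 = 1 — valid.
  n = 1.25: √(0.25) = 0.5, while 2n - 3 = -0.5 — extraneous.

n = 2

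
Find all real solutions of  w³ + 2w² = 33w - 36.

Rearrange: w³ + 2w² - 33w + 36 = 0.
Possible rational roots are divisors of 36. Testing w = 4 gives 0, so (w - 4) is a factor.
Divide: w³ + 2w² - 33w + 36 = (w - 4)(w² + 6w - 9).
Apply the quadratic formula to w² + 6w - 9 = 0: w = (-6 ± √72)/2, i.e. w ≈ 1.2426 or w ≈ -7.2426.

w = -7.2426 or w = 1.2426 or w = 4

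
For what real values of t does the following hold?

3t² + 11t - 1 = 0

t = -3.7554 or t = 0.0888

Discriminant: (11)² − 4·3·(-1) = 133.
Quadratic formula: t = (-11 ± √133) / 6.
So t = -11/6 + √(133)/6 ≈ 0.0888 or t = -√(133)/6 - 11/6 ≈ -3.7554.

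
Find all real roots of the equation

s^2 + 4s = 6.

s = -5.1623 or s = 1.1623

Rearrange to standard form: s^2 + 4s - 6 = 0.
Discriminant: (4)^2 - 4*1*(-6) = 40.
Quadratic formula: s = (-4 +/- sqrt(40)) / 2.
So s = -2 + sqrt(10) ~= 1.1623 or s = -sqrt(10) - 2 ~= -5.1623.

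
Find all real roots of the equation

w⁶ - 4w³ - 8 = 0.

Let u = w³. The equation becomes u² - 4u - 8 = 0.
By the quadratic formula, u = 2 + 2·√(3) or u = 2 - 2·√(3).
w³ = 2 + 2·√(3) gives w = ∛(2 + 2·√(3)) ≈ 1.7613.
w³ = 2 - 2·√(3) gives w = -∛(-2 + 2·√(3)) ≈ -1.1355.

w = -1.1355 or w = 1.7613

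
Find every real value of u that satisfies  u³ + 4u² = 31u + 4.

u = -7.873 or u = -0.127 or u = 4

Rearrange: u³ + 4u² - 31u - 4 = 0.
Possible rational roots are divisors of -4. Testing u = 4 gives 0, so (u - 4) is a factor.
Divide: u³ + 4u² - 31u - 4 = (u - 4)(u² + 8u + 1).
Apply the quadratic formula to u² + 8u + 1 = 0: u = (-8 ± √60)/2, i.e. u ≈ -0.127 or u ≈ -7.873.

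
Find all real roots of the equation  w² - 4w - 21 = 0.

w = -3 or w = 7

Factor: (w - 7)(w + 3) = 0.
So w = 7 or w = -3.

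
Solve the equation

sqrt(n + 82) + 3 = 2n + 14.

Isolate the radical: sqrt(n + 82) = 2n + 11.
Square both sides: n + 82 = (2n + 11)^2.
Expand and rearrange: 4n^2 + 43n + 39 = 0.
Solving gives n = -1 or n = -9.75.
Check each candidate in the original equation:
  n = -1: sqrt(81) = 9, while 2n + 11 = 9 — valid.
  n = -9.75: sqrt(72.25) = 8.5, while 2n + 11 = -8.5 — extraneous.

n = -1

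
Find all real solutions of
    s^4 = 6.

s = -1.5651 or s = 1.5651

Let u = s^2. The equation becomes u^2 - 6 = 0.
By the quadratic formula, u = sqrt(6) or u = -sqrt(6).
s^2 = sqrt(6) gives s = +/-6**(1/4) ~= +/-1.5651.
s^2 = -sqrt(6) < 0 has no real solution.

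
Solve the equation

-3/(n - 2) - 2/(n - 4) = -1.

n = 3 or n = 8

Multiply both sides by (n - 2)(n - 4):
-3(n - 4) - 2(n - 2) = -(n - 2)(n - 4).
Expand and collect terms: -n² + 11n - 24 = 0.
Factor or apply the quadratic formula: n = 3 or n = 8.
Neither value makes a denominator zero (n ≠ 2, n ≠ 4), so both are valid.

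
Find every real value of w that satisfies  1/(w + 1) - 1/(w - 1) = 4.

Multiply both sides by (w + 1)(w - 1):
(w - 1) - (w + 1) = 4(w + 1)(w - 1).
Expand and collect terms: 4w² - 2 = 0.
By the quadratic formula, w = (0 ± √32) / 8, so w ≈ 0.7071 or w ≈ -0.7071.
Neither value makes a denominator zero (w ≠ -1, w ≠ 1), so both are valid.

w = -0.7071 or w = 0.7071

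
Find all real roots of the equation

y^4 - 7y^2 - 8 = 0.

Let u = y^2. The equation becomes u^2 - 7u - 8 = 0.
Factor: (u - 8)(u + 1) = 0, so u = 8 or u = -1.
y^2 = 8 gives y = +/-2*sqrt(2) ~= +/-2.8284.
y^2 = -1 < 0 has no real solution.

y = -2.8284 or y = 2.8284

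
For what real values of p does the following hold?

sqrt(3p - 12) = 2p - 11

p = 7

Square both sides: 3p - 12 = (2p - 11)^2.
Expand and rearrange: 4p^2 - 47p + 133 = 0.
Solving gives p = 7 or p = 4.75.
Check each candidate in the original equation:
  p = 7: sqrt(9) = 3, while 2p - 11 = 3 — valid.
  p = 4.75: sqrt(2.25) = 1.5, while 2p - 11 = -1.5 — extraneous.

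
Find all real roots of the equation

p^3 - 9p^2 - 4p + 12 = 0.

Possible rational roots are divisors of 12. Testing p = 1 gives 0, so (p - 1) is a factor.
Divide: p^3 - 9p^2 - 4p + 12 = (p - 1)(p^2 - 8p - 12).
Apply the quadratic formula to p^2 - 8p - 12 = 0: p = (8 +/- sqrt(112))/2, i.e. p ~= 9.2915 or p ~= -1.2915.

p = -1.2915 or p = 1 or p = 9.2915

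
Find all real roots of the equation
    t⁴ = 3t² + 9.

t = -2.2032 or t = 2.2032

Let u = t². The equation becomes u² - 3u - 9 = 0.
By the quadratic formula, u = 3/2 + 3·√(5)/2 or u = 3/2 - 3·√(5)/2.
t² = 3/2 + 3·√(5)/2 gives t = ±√(3/2 + 3·√(5)/2) ≈ ±2.2032.
t² = 3/2 - 3·√(5)/2 < 0 has no real solution.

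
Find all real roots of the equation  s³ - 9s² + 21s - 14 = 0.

Possible rational roots are divisors of -14. Testing s = 2 gives 0, so (s - 2) is a factor.
Divide: s³ - 9s² + 21s - 14 = (s - 2)(s² - 7s + 7).
Apply the quadratic formula to s² - 7s + 7 = 0: s = (7 ± √21)/2, i.e. s ≈ 5.7913 or s ≈ 1.2087.

s = 1.2087 or s = 2 or s = 5.7913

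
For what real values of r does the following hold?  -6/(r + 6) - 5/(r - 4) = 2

r = -9.6714 or r = 2.1714

Multiply both sides by (r + 6)(r - 4):
-6(r - 4) - 5(r + 6) = 2(r + 6)(r - 4).
Expand and collect terms: 2r² + 15r - 42 = 0.
By the quadratic formula, r = (-15 ± √561) / 4, so r ≈ 2.1714 or r ≈ -9.6714.
Neither value makes a denominator zero (r ≠ -6, r ≠ 4), so both are valid.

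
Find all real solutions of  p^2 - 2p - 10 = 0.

Discriminant: (-2)^2 - 4*1*(-10) = 44.
Quadratic formula: p = (2 +/- sqrt(44)) / 2.
So p = 1 + sqrt(11) ~= 4.3166 or p = 1 - sqrt(11) ~= -2.3166.

p = -2.3166 or p = 4.3166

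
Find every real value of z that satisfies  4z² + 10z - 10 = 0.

z = -3.2656 or z = 0.7656

Discriminant: (10)² − 4·4·(-10) = 260.
Quadratic formula: z = (-10 ± √260) / 8.
So z = -5/4 + √(65)/4 ≈ 0.7656 or z = -√(65)/4 - 5/4 ≈ -3.2656.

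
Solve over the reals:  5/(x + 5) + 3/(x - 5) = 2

x = -2.899 or x = 6.899

Multiply both sides by (x + 5)(x - 5):
5(x - 5) + 3(x + 5) = 2(x + 5)(x - 5).
Expand and collect terms: 2x² - 8x - 40 = 0.
By the quadratic formula, x = (8 ± √384) / 4, so x ≈ 6.899 or x ≈ -2.899.
Neither value makes a denominator zero (x ≠ -5, x ≠ 5), so both are valid.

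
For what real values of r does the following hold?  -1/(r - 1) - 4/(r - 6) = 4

Multiply both sides by (r - 1)(r - 6):
-(r - 6) - 4(r - 1) = 4(r - 1)(r - 6).
Expand and collect terms: 4r^2 - 23r + 14 = 0.
By the quadratic formula, r = (23 +/- sqrt(305)) / 8, so r ~= 5.058 or r ~= 0.692.
Neither value makes a denominator zero (r != 1, r != 6), so both are valid.

r = 0.692 or r = 5.058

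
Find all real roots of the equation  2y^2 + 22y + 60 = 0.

y = -6 or y = -5

Factor: 2(y + 6)(y + 5) = 0.
So y = -6 or y = -5.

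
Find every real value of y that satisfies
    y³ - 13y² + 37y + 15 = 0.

Possible rational roots are divisors of 15. Testing y = 5 gives 0, so (y - 5) is a factor.
Divide: y³ - 13y² + 37y + 15 = (y - 5)(y² - 8y - 3).
Apply the quadratic formula to y² - 8y - 3 = 0: y = (8 ± √76)/2, i.e. y ≈ 8.3589 or y ≈ -0.3589.

y = -0.3589 or y = 5 or y = 8.3589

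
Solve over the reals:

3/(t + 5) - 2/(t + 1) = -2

t = -6.2604 or t = -0.2396

Multiply both sides by (t + 5)(t + 1):
3(t + 1) - 2(t + 5) = -2(t + 5)(t + 1).
Expand and collect terms: -2t^2 - 13t - 3 = 0.
By the quadratic formula, t = (13 +/- sqrt(145)) / -4, so t ~= -6.2604 or t ~= -0.2396.
Neither value makes a denominator zero (t != -5, t != -1), so both are valid.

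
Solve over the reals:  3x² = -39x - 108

x = -9 or x = -4

Bring every term to one side: 3x² + 39x + 108 = 0.
Factor: 3(x + 4)(x + 9) = 0.
So x = -4 or x = -9.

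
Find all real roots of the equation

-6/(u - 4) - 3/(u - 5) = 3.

Multiply both sides by (u - 4)(u - 5):
-6(u - 5) - 3(u - 4) = 3(u - 4)(u - 5).
Expand and collect terms: 3u² - 18u + 18 = 0.
By the quadratic formula, u = (18 ± √108) / 6, so u ≈ 4.7321 or u ≈ 1.2679.
Neither value makes a denominator zero (u ≠ 4, u ≠ 5), so both are valid.

u = 1.2679 or u = 4.7321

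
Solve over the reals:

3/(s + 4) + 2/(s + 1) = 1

Multiply both sides by (s + 4)(s + 1):
3(s + 1) + 2(s + 4) = (s + 4)(s + 1).
Expand and collect terms: s² - 7 = 0.
By the quadratic formula, s = (0 ± √28) / 2, so s ≈ 2.6458 or s ≈ -2.6458.
Neither value makes a denominator zero (s ≠ -4, s ≠ -1), so both are valid.

s = -2.6458 or s = 2.6458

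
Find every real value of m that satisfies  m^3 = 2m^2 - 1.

Rearrange: m^3 - 2m^2 + 1 = 0.
Possible rational roots are divisors of 1. Testing m = 1 gives 0, so (m - 1) is a factor.
Divide: m^3 - 2m^2 + 1 = (m - 1)(m^2 - m - 1).
Apply the quadratic formula to m^2 - m - 1 = 0: m = (1 +/- sqrt(5))/2, i.e. m ~= 1.618 or m ~= -0.618.

m = -0.618 or m = 1 or m = 1.618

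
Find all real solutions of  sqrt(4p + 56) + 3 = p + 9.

Isolate the radical: sqrt(4p + 56) = p + 6.
Square both sides: 4p + 56 = (p + 6)^2.
Expand and rearrange: p^2 + 8p - 20 = 0.
Solving gives p = 2 or p = -10.
Check each candidate in the original equation:
  p = 2: sqrt(64) = 8, while p + 6 = 8 — valid.
  p = -10: sqrt(16) = 4, while p + 6 = -4 — extraneous.

p = 2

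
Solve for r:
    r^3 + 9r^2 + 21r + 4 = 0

Possible rational roots are divisors of 4. Testing r = -4 gives 0, so (r + 4) is a factor.
Divide: r^3 + 9r^2 + 21r + 4 = (r + 4)(r^2 + 5r + 1).
Apply the quadratic formula to r^2 + 5r + 1 = 0: r = (-5 +/- sqrt(21))/2, i.e. r ~= -0.2087 or r ~= -4.7913.

r = -4.7913 or r = -4 or r = -0.2087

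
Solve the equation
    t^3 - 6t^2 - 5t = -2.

Rearrange: t^3 - 6t^2 - 5t + 2 = 0.
Possible rational roots are divisors of 2. Testing t = -1 gives 0, so (t + 1) is a factor.
Divide: t^3 - 6t^2 - 5t + 2 = (t + 1)(t^2 - 7t + 2).
Apply the quadratic formula to t^2 - 7t + 2 = 0: t = (7 +/- sqrt(41))/2, i.e. t ~= 6.7016 or t ~= 0.2984.

t = -1 or t = 0.2984 or t = 6.7016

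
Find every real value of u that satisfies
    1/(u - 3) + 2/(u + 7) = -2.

u = -8.0474 or u = 2.5474

Multiply both sides by (u - 3)(u + 7):
(u + 7) + 2(u - 3) = -2(u - 3)(u + 7).
Expand and collect terms: -2u² - 11u + 41 = 0.
By the quadratic formula, u = (11 ± √449) / -4, so u ≈ -8.0474 or u ≈ 2.5474.
Neither value makes a denominator zero (u ≠ 3, u ≠ -7), so both are valid.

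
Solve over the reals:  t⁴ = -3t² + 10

t = -1.4142 or t = 1.4142

Let u = t². The equation becomes u² + 3u - 10 = 0.
Factor: (u + 5)(u - 2) = 0, so u = -5 or u = 2.
t² = -5 < 0 has no real solution.
t² = 2 gives t = ±√(2) ≈ ±1.4142.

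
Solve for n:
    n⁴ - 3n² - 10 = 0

Let u = n². The equation becomes u² - 3u - 10 = 0.
Factor: (u - 5)(u + 2) = 0, so u = 5 or u = -2.
n² = 5 gives n = ±√(5) ≈ ±2.2361.
n² = -2 < 0 has no real solution.

n = -2.2361 or n = 2.2361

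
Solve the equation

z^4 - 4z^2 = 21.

z = -2.6458 or z = 2.6458

Let u = z^2. The equation becomes u^2 - 4u - 21 = 0.
Factor: (u - 7)(u + 3) = 0, so u = 7 or u = -3.
z^2 = 7 gives z = +/-sqrt(7) ~= +/-2.6458.
z^2 = -3 < 0 has no real solution.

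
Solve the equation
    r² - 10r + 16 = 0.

Factor: (r - 2)(r - 8) = 0.
So r = 2 or r = 8.

r = 2 or r = 8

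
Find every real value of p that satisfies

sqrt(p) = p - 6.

p = 9

Square both sides: p = (p - 6)^2.
Expand and rearrange: p^2 - 13p + 36 = 0.
Solving gives p = 9 or p = 4.
Check each candidate in the original equation:
  p = 9: sqrt(9) = 3, while p - 6 = 3 — valid.
  p = 4: sqrt(4) = 2, while p - 6 = -2 — extraneous.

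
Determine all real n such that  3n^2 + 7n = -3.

Rearrange to standard form: 3n^2 + 7n + 3 = 0.
Discriminant: (7)^2 - 4*3*3 = 13.
Quadratic formula: n = (-7 +/- sqrt(13)) / 6.
So n = -7/6 + sqrt(13)/6 ~= -0.5657 or n = -7/6 - sqrt(13)/6 ~= -1.7676.

n = -1.7676 or n = -0.5657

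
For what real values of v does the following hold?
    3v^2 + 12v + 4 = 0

Discriminant: (12)^2 - 4*3*4 = 96.
Quadratic formula: v = (-12 +/- sqrt(96)) / 6.
So v = -2 + 2*sqrt(6)/3 ~= -0.367 or v = -2 - 2*sqrt(6)/3 ~= -3.633.

v = -3.633 or v = -0.367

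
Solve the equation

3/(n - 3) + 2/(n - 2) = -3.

Multiply both sides by (n - 3)(n - 2):
3(n - 2) + 2(n - 3) = -3(n - 3)(n - 2).
Expand and collect terms: -3n^2 + 10n - 6 = 0.
By the quadratic formula, n = (-10 +/- sqrt(28)) / -6, so n ~= 0.7847 or n ~= 2.5486.
Neither value makes a denominator zero (n != 3, n != 2), so both are valid.

n = 0.7847 or n = 2.5486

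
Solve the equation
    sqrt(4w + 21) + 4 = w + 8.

w = 1

Isolate the radical: sqrt(4w + 21) = w + 4.
Square both sides: 4w + 21 = (w + 4)^2.
Expand and rearrange: w^2 + 4w - 5 = 0.
Solving gives w = 1 or w = -5.
Check each candidate in the original equation:
  w = 1: sqrt(25) = 5, while w + 4 = 5 — valid.
  w = -5: sqrt(1) = 1, while w + 4 = -1 — extraneous.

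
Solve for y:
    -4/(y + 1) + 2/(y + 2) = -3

Multiply both sides by (y + 1)(y + 2):
-4(y + 2) + 2(y + 1) = -3(y + 1)(y + 2).
Expand and collect terms: -3y^2 - 7y = 0.
Factor or apply the quadratic formula: y = -2.3333 or y = 0.
Neither value makes a denominator zero (y != -1, y != -2), so both are valid.

y = -2.3333 or y = 0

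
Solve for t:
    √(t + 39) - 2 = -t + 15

t = 10

Isolate the radical: √(t + 39) = -t + 17.
Square both sides: t + 39 = (-t + 17)².
Expand and rearrange: t² - 35t + 250 = 0.
Solving gives t = 25 or t = 10.
Check each candidate in the original equation:
  t = 25: √(64) = 8, while -t + 17 = -8 — extraneous.
  t = 10: √(49) = 7, while -t + 17 = 7 — valid.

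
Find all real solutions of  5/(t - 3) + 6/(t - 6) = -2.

t = -1.2604 or t = 4.7604

Multiply both sides by (t - 3)(t - 6):
5(t - 6) + 6(t - 3) = -2(t - 3)(t - 6).
Expand and collect terms: -2t² + 7t + 12 = 0.
By the quadratic formula, t = (-7 ± √145) / -4, so t ≈ -1.2604 or t ≈ 4.7604.
Neither value makes a denominator zero (t ≠ 3, t ≠ 6), so both are valid.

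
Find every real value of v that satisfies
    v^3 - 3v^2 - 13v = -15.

v = -3 or v = 1 or v = 5

Rearrange: v^3 - 3v^2 - 13v + 15 = 0.
Possible rational roots are divisors of 15. Testing v = -3 gives 0, so (v + 3) is a factor.
Divide: v^3 - 3v^2 - 13v + 15 = (v + 3)(v^2 - 6v + 5).
Factor the quadratic: v = 5 or v = 1.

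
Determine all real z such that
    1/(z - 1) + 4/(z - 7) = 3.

z = 1.2704 or z = 8.3963

Multiply both sides by (z - 1)(z - 7):
(z - 7) + 4(z - 1) = 3(z - 1)(z - 7).
Expand and collect terms: 3z² - 29z + 32 = 0.
By the quadratic formula, z = (29 ± √457) / 6, so z ≈ 8.3963 or z ≈ 1.2704.
Neither value makes a denominator zero (z ≠ 1, z ≠ 7), so both are valid.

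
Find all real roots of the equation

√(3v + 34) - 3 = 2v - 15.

v = 10

Isolate the radical: √(3v + 34) = 2v - 12.
Square both sides: 3v + 34 = (2v - 12)².
Expand and rearrange: 4v² - 51v + 110 = 0.
Solving gives v = 10 or v = 2.75.
Check each candidate in the original equation:
  v = 10: √(64) = 8, while 2v - 12 = 8 — valid.
  v = 2.75: √(42.25) = 6.5, while 2v - 12 = -6.5 — extraneous.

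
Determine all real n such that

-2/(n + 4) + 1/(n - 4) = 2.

n = -4.9471 or n = 4.4471

Multiply both sides by (n + 4)(n - 4):
-2(n - 4) + (n + 4) = 2(n + 4)(n - 4).
Expand and collect terms: 2n² + n - 44 = 0.
By the quadratic formula, n = (-1 ± √353) / 4, so n ≈ 4.4471 or n ≈ -4.9471.
Neither value makes a denominator zero (n ≠ -4, n ≠ 4), so both are valid.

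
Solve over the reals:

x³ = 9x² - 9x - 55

Rearrange: x³ - 9x² + 9x + 55 = 0.
Possible rational roots are divisors of 55. Testing x = 5 gives 0, so (x - 5) is a factor.
Divide: x³ - 9x² + 9x + 55 = (x - 5)(x² - 4x - 11).
Apply the quadratic formula to x² - 4x - 11 = 0: x = (4 ± √60)/2, i.e. x ≈ 5.873 or x ≈ -1.873.

x = -1.873 or x = 5 or x = 5.873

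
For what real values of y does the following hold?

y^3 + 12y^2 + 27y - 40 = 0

Possible rational roots are divisors of -40. Testing y = -5 gives 0, so (y + 5) is a factor.
Divide: y^3 + 12y^2 + 27y - 40 = (y + 5)(y^2 + 7y - 8).
Factor the quadratic: y = 1 or y = -8.

y = -8 or y = -5 or y = 1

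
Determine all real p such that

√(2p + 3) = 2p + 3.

Square both sides: 2p + 3 = (2p + 3)².
Expand and rearrange: 4p² + 10p + 6 = 0.
Solving gives p = -1 or p = -1.5.
Check each candidate in the original equation:
  p = -1: √(1) = 1, while 2p + 3 = 1 — valid.
  p = -1.5: √(0) = 0, while 2p + 3 = 0 — valid.

p = -1.5 or p = -1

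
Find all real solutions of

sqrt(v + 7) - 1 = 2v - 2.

Isolate the radical: sqrt(v + 7) = 2v - 1.
Square both sides: v + 7 = (2v - 1)^2.
Expand and rearrange: 4v^2 - 5v - 6 = 0.
Solving gives v = 2 or v = -0.75.
Check each candidate in the original equation:
  v = 2: sqrt(9) = 3, while 2v - 1 = 3 — valid.
  v = -0.75: sqrt(6.25) = 2.5, while 2v - 1 = -2.5 — extraneous.

v = 2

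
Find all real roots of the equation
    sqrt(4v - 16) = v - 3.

Square both sides: 4v - 16 = (v - 3)^2.
Expand and rearrange: v^2 - 10v + 25 = 0.
This gives the repeated root v = 5.
Check in the original equation:
  v = 5: sqrt(4) = 2, while v - 3 = 2 — valid.

v = 5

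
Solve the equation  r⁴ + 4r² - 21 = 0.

Let u = r². The equation becomes u² + 4u - 21 = 0.
Factor: (u - 3)(u + 7) = 0, so u = 3 or u = -7.
r² = 3 gives r = ±√(3) ≈ ±1.7321.
r² = -7 < 0 has no real solution.

r = -1.7321 or r = 1.7321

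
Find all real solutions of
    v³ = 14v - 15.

v = -4.1926 or v = 1.1926 or v = 3

Rearrange: v³ - 14v + 15 = 0.
Possible rational roots are divisors of 15. Testing v = 3 gives 0, so (v - 3) is a factor.
Divide: v³ - 14v + 15 = (v - 3)(v² + 3v - 5).
Apply the quadratic formula to v² + 3v - 5 = 0: v = (-3 ± √29)/2, i.e. v ≈ 1.1926 or v ≈ -4.1926.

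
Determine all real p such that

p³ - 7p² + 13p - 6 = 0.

Possible rational roots are divisors of -6. Testing p = 2 gives 0, so (p - 2) is a factor.
Divide: p³ - 7p² + 13p - 6 = (p - 2)(p² - 5p + 3).
Apply the quadratic formula to p² - 5p + 3 = 0: p = (5 ± √13)/2, i.e. p ≈ 4.3028 or p ≈ 0.6972.

p = 0.6972 or p = 2 or p = 4.3028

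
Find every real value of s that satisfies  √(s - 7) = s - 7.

s = 7 or s = 8

Square both sides: s - 7 = (s - 7)².
Expand and rearrange: s² - 15s + 56 = 0.
Solving gives s = 8 or s = 7.
Check each candidate in the original equation:
  s = 8: √(1) = 1, while s - 7 = 1 — valid.
  s = 7: √(0) = 0, while s - 7 = 0 — valid.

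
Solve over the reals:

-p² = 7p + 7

Rearrange to standard form: -p² - 7p - 7 = 0.
Discriminant: (-7)² − 4·(-1)·(-7) = 21.
Quadratic formula: p = (7 ± √21) / (-2).
So p = -7/2 - √(21)/2 ≈ -5.7913 or p = -7/2 + √(21)/2 ≈ -1.2087.

p = -5.7913 or p = -1.2087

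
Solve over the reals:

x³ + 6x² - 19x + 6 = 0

x = -8.3589 or x = 0.3589 or x = 2

Possible rational roots are divisors of 6. Testing x = 2 gives 0, so (x - 2) is a factor.
Divide: x³ + 6x² - 19x + 6 = (x - 2)(x² + 8x - 3).
Apply the quadratic formula to x² + 8x - 3 = 0: x = (-8 ± √76)/2, i.e. x ≈ 0.3589 or x ≈ -8.3589.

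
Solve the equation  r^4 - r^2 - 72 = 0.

Let u = r^2. The equation becomes u^2 - u - 72 = 0.
Factor: (u + 8)(u - 9) = 0, so u = -8 or u = 9.
r^2 = -8 < 0 has no real solution.
r^2 = 9 gives r = +/-3.

r = -3 or r = 3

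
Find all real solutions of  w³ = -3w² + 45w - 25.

Rearrange: w³ + 3w² - 45w + 25 = 0.
Possible rational roots are divisors of 25. Testing w = 5 gives 0, so (w - 5) is a factor.
Divide: w³ + 3w² - 45w + 25 = (w - 5)(w² + 8w - 5).
Apply the quadratic formula to w² + 8w - 5 = 0: w = (-8 ± √84)/2, i.e. w ≈ 0.5826 or w ≈ -8.5826.

w = -8.5826 or w = 0.5826 or w = 5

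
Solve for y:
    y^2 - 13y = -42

Bring every term to one side: y^2 - 13y + 42 = 0.
Factor: (y - 6)(y - 7) = 0.
So y = 6 or y = 7.

y = 6 or y = 7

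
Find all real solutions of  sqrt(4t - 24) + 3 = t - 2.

t = 7

Isolate the radical: sqrt(4t - 24) = t - 5.
Square both sides: 4t - 24 = (t - 5)^2.
Expand and rearrange: t^2 - 14t + 49 = 0.
This gives the repeated root t = 7.
Check in the original equation:
  t = 7: sqrt(4) = 2, while t - 5 = 2 — valid.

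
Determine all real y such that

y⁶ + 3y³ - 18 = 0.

Let u = y³. The equation becomes u² + 3u - 18 = 0.
Factor: (u + 6)(u - 3) = 0, so u = -6 or u = 3.
y³ = -6 gives y = -∛(6) ≈ -1.8171.
y³ = 3 gives y = ∛(3) ≈ 1.4422.

y = -1.8171 or y = 1.4422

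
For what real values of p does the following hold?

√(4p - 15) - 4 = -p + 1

p = 4

Isolate the radical: √(4p - 15) = -p + 5.
Square both sides: 4p - 15 = (-p + 5)².
Expand and rearrange: p² - 14p + 40 = 0.
Solving gives p = 10 or p = 4.
Check each candidate in the original equation:
  p = 10: √(25) = 5, while -p + 5 = -5 — extraneous.
  p = 4: √(1) = 1, while -p + 5 = 1 — valid.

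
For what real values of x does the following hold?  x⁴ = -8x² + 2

Let u = x². The equation becomes u² + 8u - 2 = 0.
By the quadratic formula, u = -4 + 3·√(2) or u = -3·√(2) - 4.
x² = -4 + 3·√(2) gives x = ±√(-4 + 3·√(2)) ≈ ±0.4926.
x² = -3·√(2) - 4 < 0 has no real solution.

x = -0.4926 or x = 0.4926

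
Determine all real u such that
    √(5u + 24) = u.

u = 8

Square both sides: 5u + 24 = (u)².
Expand and rearrange: u² - 5u - 24 = 0.
Solving gives u = 8 or u = -3.
Check each candidate in the original equation:
  u = 8: √(64) = 8, while u = 8 — valid.
  u = -3: √(9) = 3, while u = -3 — extraneous.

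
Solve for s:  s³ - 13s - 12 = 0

Possible rational roots are divisors of -12. Testing s = -3 gives 0, so (s + 3) is a factor.
Divide: s³ - 13s - 12 = (s + 3)(s² - 3s - 4).
Factor the quadratic: s = 4 or s = -1.

s = -3 or s = -1 or s = 4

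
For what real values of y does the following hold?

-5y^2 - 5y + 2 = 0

Discriminant: (-5)^2 - 4*(-5)*2 = 65.
Quadratic formula: y = (5 +/- sqrt(65)) / (-10).
So y = -sqrt(65)/10 - 1/2 ~= -1.3062 or y = -1/2 + sqrt(65)/10 ~= 0.3062.

y = -1.3062 or y = 0.3062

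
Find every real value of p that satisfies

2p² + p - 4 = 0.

Discriminant: (1)² − 4·2·(-4) = 33.
Quadratic formula: p = (-1 ± √33) / 4.
So p = -1/4 + √(33)/4 ≈ 1.1861 or p = -√(33)/4 - 1/4 ≈ -1.6861.

p = -1.6861 or p = 1.1861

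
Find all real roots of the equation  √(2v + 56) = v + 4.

v = 4

Square both sides: 2v + 56 = (v + 4)².
Expand and rearrange: v² + 6v - 40 = 0.
Solving gives v = 4 or v = -10.
Check each candidate in the original equation:
  v = 4: √(64) = 8, while v + 4 = 8 — valid.
  v = -10: √(36) = 6, while v + 4 = -6 — extraneous.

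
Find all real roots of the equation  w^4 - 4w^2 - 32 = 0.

Let u = w^2. The equation becomes u^2 - 4u - 32 = 0.
Factor: (u + 4)(u - 8) = 0, so u = -4 or u = 8.
w^2 = -4 < 0 has no real solution.
w^2 = 8 gives w = +/-2*sqrt(2) ~= +/-2.8284.

w = -2.8284 or w = 2.8284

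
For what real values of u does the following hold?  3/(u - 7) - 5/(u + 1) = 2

Multiply both sides by (u - 7)(u + 1):
3(u + 1) - 5(u - 7) = 2(u - 7)(u + 1).
Expand and collect terms: 2u^2 - 10u - 52 = 0.
By the quadratic formula, u = (10 +/- sqrt(516)) / 4, so u ~= 8.1789 or u ~= -3.1789.
Neither value makes a denominator zero (u != 7, u != -1), so both are valid.

u = -3.1789 or u = 8.1789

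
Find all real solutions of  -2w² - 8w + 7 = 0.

w = -4.7386 or w = 0.7386

Discriminant: (-8)² − 4·(-2)·7 = 120.
Quadratic formula: w = (8 ± √120) / (-4).
So w = -√(30)/2 - 2 ≈ -4.7386 or w = -2 + √(30)/2 ≈ 0.7386.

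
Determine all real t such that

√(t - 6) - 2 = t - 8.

Isolate the radical: √(t - 6) = t - 6.
Square both sides: t - 6 = (t - 6)².
Expand and rearrange: t² - 13t + 42 = 0.
Solving gives t = 7 or t = 6.
Check each candidate in the original equation:
  t = 7: √(1) = 1, while t - 6 = 1 — valid.
  t = 6: √(0) = 0, while t - 6 = 0 — valid.

t = 6 or t = 7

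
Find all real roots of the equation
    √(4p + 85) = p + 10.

Square both sides: 4p + 85 = (p + 10)².
Expand and rearrange: p² + 16p + 15 = 0.
Solving gives p = -1 or p = -15.
Check each candidate in the original equation:
  p = -1: √(81) = 9, while p + 10 = 9 — valid.
  p = -15: √(25) = 5, while p + 10 = -5 — extraneous.

p = -1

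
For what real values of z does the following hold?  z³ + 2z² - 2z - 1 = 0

z = -2.618 or z = -0.382 or z = 1

Possible rational roots are divisors of -1. Testing z = 1 gives 0, so (z - 1) is a factor.
Divide: z³ + 2z² - 2z - 1 = (z - 1)(z² + 3z + 1).
Apply the quadratic formula to z² + 3z + 1 = 0: z = (-3 ± √5)/2, i.e. z ≈ -0.382 or z ≈ -2.618.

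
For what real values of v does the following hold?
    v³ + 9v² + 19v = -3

Rearrange: v³ + 9v² + 19v + 3 = 0.
Possible rational roots are divisors of 3. Testing v = -3 gives 0, so (v + 3) is a factor.
Divide: v³ + 9v² + 19v + 3 = (v + 3)(v² + 6v + 1).
Apply the quadratic formula to v² + 6v + 1 = 0: v = (-6 ± √32)/2, i.e. v ≈ -0.1716 or v ≈ -5.8284.

v = -5.8284 or v = -3 or v = -0.1716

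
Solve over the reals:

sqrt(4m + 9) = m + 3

m = -2 or m = 0

Square both sides: 4m + 9 = (m + 3)^2.
Expand and rearrange: m^2 + 2m = 0.
Solving gives m = 0 or m = -2.
Check each candidate in the original equation:
  m = 0: sqrt(9) = 3, while m + 3 = 3 — valid.
  m = -2: sqrt(1) = 1, while m + 3 = 1 — valid.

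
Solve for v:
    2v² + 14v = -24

Bring every term to one side: 2v² + 14v + 24 = 0.
Factor: 2(v + 3)(v + 4) = 0.
So v = -3 or v = -4.

v = -4 or v = -3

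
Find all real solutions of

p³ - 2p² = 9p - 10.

p = -2.7016 or p = 1 or p = 3.7016

Rearrange: p³ - 2p² - 9p + 10 = 0.
Possible rational roots are divisors of 10. Testing p = 1 gives 0, so (p - 1) is a factor.
Divide: p³ - 2p² - 9p + 10 = (p - 1)(p² - p - 10).
Apply the quadratic formula to p² - p - 10 = 0: p = (1 ± √41)/2, i.e. p ≈ 3.7016 or p ≈ -2.7016.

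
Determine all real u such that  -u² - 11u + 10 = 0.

u = -11.8443 or u = 0.8443

Discriminant: (-11)² − 4·(-1)·10 = 161.
Quadratic formula: u = (11 ± √161) / (-2).
So u = -√(161)/2 - 11/2 ≈ -11.8443 or u = -11/2 + √(161)/2 ≈ 0.8443.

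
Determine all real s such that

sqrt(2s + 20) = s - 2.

Square both sides: 2s + 20 = (s - 2)^2.
Expand and rearrange: s^2 - 6s - 16 = 0.
Solving gives s = 8 or s = -2.
Check each candidate in the original equation:
  s = 8: sqrt(36) = 6, while s - 2 = 6 — valid.
  s = -2: sqrt(16) = 4, while s - 2 = -4 — extraneous.

s = 8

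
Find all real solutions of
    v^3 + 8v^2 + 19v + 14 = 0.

v = -4.4142 or v = -2 or v = -1.5858

Possible rational roots are divisors of 14. Testing v = -2 gives 0, so (v + 2) is a factor.
Divide: v^3 + 8v^2 + 19v + 14 = (v + 2)(v^2 + 6v + 7).
Apply the quadratic formula to v^2 + 6v + 7 = 0: v = (-6 +/- sqrt(8))/2, i.e. v ~= -1.5858 or v ~= -4.4142.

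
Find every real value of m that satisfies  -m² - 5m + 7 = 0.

m = -6.1401 or m = 1.1401

Discriminant: (-5)² − 4·(-1)·7 = 53.
Quadratic formula: m = (5 ± √53) / (-2).
So m = -√(53)/2 - 5/2 ≈ -6.1401 or m = -5/2 + √(53)/2 ≈ 1.1401.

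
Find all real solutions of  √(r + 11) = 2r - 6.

r = 5

Square both sides: r + 11 = (2r - 6)².
Expand and rearrange: 4r² - 25r + 25 = 0.
Solving gives r = 5 or r = 1.25.
Check each candidate in the original equation:
  r = 5: √(16) = 4, while 2r - 6 = 4 — valid.
  r = 1.25: √(12.25) = 3.5, while 2r - 6 = -3.5 — extraneous.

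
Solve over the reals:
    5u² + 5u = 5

u = -1.618 or u = 0.618

Rearrange to standard form: 5u² + 5u - 5 = 0.
Discriminant: (5)² − 4·5·(-5) = 125.
Quadratic formula: u = (-5 ± √125) / 10.
So u = -1/2 + √(5)/2 ≈ 0.618 or u = -√(5)/2 - 1/2 ≈ -1.618.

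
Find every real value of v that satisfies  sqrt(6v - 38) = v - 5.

Square both sides: 6v - 38 = (v - 5)^2.
Expand and rearrange: v^2 - 16v + 63 = 0.
Solving gives v = 9 or v = 7.
Check each candidate in the original equation:
  v = 9: sqrt(16) = 4, while v - 5 = 4 — valid.
  v = 7: sqrt(4) = 2, while v - 5 = 2 — valid.

v = 7 or v = 9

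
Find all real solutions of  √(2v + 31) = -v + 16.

v = 9

Square both sides: 2v + 31 = (-v + 16)².
Expand and rearrange: v² - 34v + 225 = 0.
Solving gives v = 25 or v = 9.
Check each candidate in the original equation:
  v = 25: √(81) = 9, while -v + 16 = -9 — extraneous.
  v = 9: √(49) = 7, while -v + 16 = 7 — valid.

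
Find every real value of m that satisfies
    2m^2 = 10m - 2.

Rearrange to standard form: 2m^2 - 10m + 2 = 0.
Discriminant: (-10)^2 - 4*2*2 = 84.
Quadratic formula: m = (10 +/- sqrt(84)) / 4.
So m = sqrt(21)/2 + 5/2 ~= 4.7913 or m = 5/2 - sqrt(21)/2 ~= 0.2087.

m = 0.2087 or m = 4.7913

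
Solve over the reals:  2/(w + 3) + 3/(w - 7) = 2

Multiply both sides by (w + 3)(w - 7):
2(w - 7) + 3(w + 3) = 2(w + 3)(w - 7).
Expand and collect terms: 2w^2 - 13w - 37 = 0.
By the quadratic formula, w = (13 +/- sqrt(465)) / 4, so w ~= 8.641 or w ~= -2.141.
Neither value makes a denominator zero (w != -3, w != 7), so both are valid.

w = -2.141 or w = 8.641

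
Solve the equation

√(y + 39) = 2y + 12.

y = -3

Square both sides: y + 39 = (2y + 12)².
Expand and rearrange: 4y² + 47y + 105 = 0.
Solving gives y = -3 or y = -8.75.
Check each candidate in the original equation:
  y = -3: √(36) = 6, while 2y + 12 = 6 — valid.
  y = -8.75: √(30.25) = 5.5, while 2y + 12 = -5.5 — extraneous.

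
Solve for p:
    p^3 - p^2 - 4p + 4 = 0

p = -2 or p = 1 or p = 2

Possible rational roots are divisors of 4. Testing p = -2 gives 0, so (p + 2) is a factor.
Divide: p^3 - p^2 - 4p + 4 = (p + 2)(p^2 - 3p + 2).
Factor the quadratic: p = 2 or p = 1.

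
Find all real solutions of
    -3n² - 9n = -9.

n = -3.7913 or n = 0.7913

Rearrange to standard form: -3n² - 9n + 9 = 0.
Discriminant: (-9)² − 4·(-3)·9 = 189.
Quadratic formula: n = (9 ± √189) / (-6).
So n = -√(21)/2 - 3/2 ≈ -3.7913 or n = -3/2 + √(21)/2 ≈ 0.7913.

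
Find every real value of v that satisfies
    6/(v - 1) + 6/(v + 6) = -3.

v = -8.5311 or v = -0.4689

Multiply both sides by (v - 1)(v + 6):
6(v + 6) + 6(v - 1) = -3(v - 1)(v + 6).
Expand and collect terms: -3v^2 - 27v - 12 = 0.
By the quadratic formula, v = (27 +/- sqrt(585)) / -6, so v ~= -8.5311 or v ~= -0.4689.
Neither value makes a denominator zero (v != 1, v != -6), so both are valid.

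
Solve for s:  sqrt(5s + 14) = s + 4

Square both sides: 5s + 14 = (s + 4)^2.
Expand and rearrange: s^2 + 3s + 2 = 0.
Solving gives s = -1 or s = -2.
Check each candidate in the original equation:
  s = -1: sqrt(9) = 3, while s + 4 = 3 — valid.
  s = -2: sqrt(4) = 2, while s + 4 = 2 — valid.

s = -2 or s = -1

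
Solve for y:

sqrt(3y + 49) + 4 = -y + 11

Isolate the radical: sqrt(3y + 49) = -y + 7.
Square both sides: 3y + 49 = (-y + 7)^2.
Expand and rearrange: y^2 - 17y = 0.
Solving gives y = 17 or y = 0.
Check each candidate in the original equation:
  y = 17: sqrt(100) = 10, while -y + 7 = -10 — extraneous.
  y = 0: sqrt(49) = 7, while -y + 7 = 7 — valid.

y = 0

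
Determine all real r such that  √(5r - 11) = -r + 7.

Square both sides: 5r - 11 = (-r + 7)².
Expand and rearrange: r² - 19r + 60 = 0.
Solving gives r = 15 or r = 4.
Check each candidate in the original equation:
  r = 15: √(64) = 8, while -r + 7 = -8 — extraneous.
  r = 4: √(9) = 3, while -r + 7 = 3 — valid.

r = 4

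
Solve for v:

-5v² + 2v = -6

Rearrange to standard form: -5v² + 2v + 6 = 0.
Discriminant: (2)² − 4·(-5)·6 = 124.
Quadratic formula: v = (-2 ± √124) / (-10).
So v = 1/5 - √(31)/5 ≈ -0.9136 or v = 1/5 + √(31)/5 ≈ 1.3136.

v = -0.9136 or v = 1.3136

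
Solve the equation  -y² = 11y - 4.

y = -11.3523 or y = 0.3523

Rearrange to standard form: -y² - 11y + 4 = 0.
Discriminant: (-11)² − 4·(-1)·4 = 137.
Quadratic formula: y = (11 ± √137) / (-2).
So y = -√(137)/2 - 11/2 ≈ -11.3523 or y = -11/2 + √(137)/2 ≈ 0.3523.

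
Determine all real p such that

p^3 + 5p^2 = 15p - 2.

p = -7.1401 or p = 0.1401 or p = 2

Rearrange: p^3 + 5p^2 - 15p + 2 = 0.
Possible rational roots are divisors of 2. Testing p = 2 gives 0, so (p - 2) is a factor.
Divide: p^3 + 5p^2 - 15p + 2 = (p - 2)(p^2 + 7p - 1).
Apply the quadratic formula to p^2 + 7p - 1 = 0: p = (-7 +/- sqrt(53))/2, i.e. p ~= 0.1401 or p ~= -7.1401.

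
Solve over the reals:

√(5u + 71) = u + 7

u = 2

Square both sides: 5u + 71 = (u + 7)².
Expand and rearrange: u² + 9u - 22 = 0.
Solving gives u = 2 or u = -11.
Check each candidate in the original equation:
  u = 2: √(81) = 9, while u + 7 = 9 — valid.
  u = -11: √(16) = 4, while u + 7 = -4 — extraneous.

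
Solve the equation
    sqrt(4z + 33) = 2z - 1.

Square both sides: 4z + 33 = (2z - 1)^2.
Expand and rearrange: 4z^2 - 8z - 32 = 0.
Solving gives z = 4 or z = -2.
Check each candidate in the original equation:
  z = 4: sqrt(49) = 7, while 2z - 1 = 7 — valid.
  z = -2: sqrt(25) = 5, while 2z - 1 = -5 — extraneous.

z = 4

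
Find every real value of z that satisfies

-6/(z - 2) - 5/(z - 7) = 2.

Multiply both sides by (z - 2)(z - 7):
-6(z - 7) - 5(z - 2) = 2(z - 2)(z - 7).
Expand and collect terms: 2z^2 - 7z - 24 = 0.
By the quadratic formula, z = (7 +/- sqrt(241)) / 4, so z ~= 5.631 or z ~= -2.131.
Neither value makes a denominator zero (z != 2, z != 7), so both are valid.

z = -2.131 or z = 5.631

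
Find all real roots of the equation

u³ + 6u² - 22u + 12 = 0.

Possible rational roots are divisors of 12. Testing u = 2 gives 0, so (u - 2) is a factor.
Divide: u³ + 6u² - 22u + 12 = (u - 2)(u² + 8u - 6).
Apply the quadratic formula to u² + 8u - 6 = 0: u = (-8 ± √88)/2, i.e. u ≈ 0.6904 or u ≈ -8.6904.

u = -8.6904 or u = 0.6904 or u = 2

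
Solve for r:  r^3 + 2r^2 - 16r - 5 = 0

Possible rational roots are divisors of -5. Testing r = -5 gives 0, so (r + 5) is a factor.
Divide: r^3 + 2r^2 - 16r - 5 = (r + 5)(r^2 - 3r - 1).
Apply the quadratic formula to r^2 - 3r - 1 = 0: r = (3 +/- sqrt(13))/2, i.e. r ~= 3.3028 or r ~= -0.3028.

r = -5 or r = -0.3028 or r = 3.3028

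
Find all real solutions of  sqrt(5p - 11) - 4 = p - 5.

p = 3 or p = 4

Isolate the radical: sqrt(5p - 11) = p - 1.
Square both sides: 5p - 11 = (p - 1)^2.
Expand and rearrange: p^2 - 7p + 12 = 0.
Solving gives p = 4 or p = 3.
Check each candidate in the original equation:
  p = 4: sqrt(9) = 3, while p - 1 = 3 — valid.
  p = 3: sqrt(4) = 2, while p - 1 = 2 — valid.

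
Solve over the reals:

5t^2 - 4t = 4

t = -0.5798 or t = 1.3798

Rearrange to standard form: 5t^2 - 4t - 4 = 0.
Discriminant: (-4)^2 - 4*5*(-4) = 96.
Quadratic formula: t = (4 +/- sqrt(96)) / 10.
So t = 2/5 + 2*sqrt(6)/5 ~= 1.3798 or t = 2/5 - 2*sqrt(6)/5 ~= -0.5798.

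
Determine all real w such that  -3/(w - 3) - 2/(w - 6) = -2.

Multiply both sides by (w - 3)(w - 6):
-3(w - 6) - 2(w - 3) = -2(w - 3)(w - 6).
Expand and collect terms: -2w^2 + 23w - 60 = 0.
Factor or apply the quadratic formula: w = 4 or w = 7.5.
Neither value makes a denominator zero (w != 3, w != 6), so both are valid.

w = 4 or w = 7.5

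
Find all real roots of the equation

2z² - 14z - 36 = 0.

z = -2 or z = 9

Factor: 2(z + 2)(z - 9) = 0.
So z = -2 or z = 9.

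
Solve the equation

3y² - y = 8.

y = -1.4748 or y = 1.8081

Rearrange to standard form: 3y² - y - 8 = 0.
Discriminant: (-1)² − 4·3·(-8) = 97.
Quadratic formula: y = (1 ± √97) / 6.
So y = 1/6 + √(97)/6 ≈ 1.8081 or y = 1/6 - √(97)/6 ≈ -1.4748.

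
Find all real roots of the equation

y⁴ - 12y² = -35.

y = -2.6458 or y = -2.2361 or y = 2.2361 or y = 2.6458

Let u = y². The equation becomes u² - 12u + 35 = 0.
Factor: (u - 7)(u - 5) = 0, so u = 7 or u = 5.
y² = 7 gives y = ±√(7) ≈ ±2.6458.
y² = 5 gives y = ±√(5) ≈ ±2.2361.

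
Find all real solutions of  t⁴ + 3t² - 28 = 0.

t = -2 or t = 2

Let u = t². The equation becomes u² + 3u - 28 = 0.
Factor: (u + 7)(u - 4) = 0, so u = -7 or u = 4.
t² = -7 < 0 has no real solution.
t² = 4 gives t = ±2.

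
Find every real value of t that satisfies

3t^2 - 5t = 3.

t = -0.4684 or t = 2.135

Rearrange to standard form: 3t^2 - 5t - 3 = 0.
Discriminant: (-5)^2 - 4*3*(-3) = 61.
Quadratic formula: t = (5 +/- sqrt(61)) / 6.
So t = 5/6 + sqrt(61)/6 ~= 2.135 or t = 5/6 - sqrt(61)/6 ~= -0.4684.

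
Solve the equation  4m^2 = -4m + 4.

m = -1.618 or m = 0.618

Rearrange to standard form: 4m^2 + 4m - 4 = 0.
Discriminant: (4)^2 - 4*4*(-4) = 80.
Quadratic formula: m = (-4 +/- sqrt(80)) / 8.
So m = -1/2 + sqrt(5)/2 ~= 0.618 or m = -sqrt(5)/2 - 1/2 ~= -1.618.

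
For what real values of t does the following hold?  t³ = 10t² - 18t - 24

t = -0.873 or t = 4 or t = 6.873

Rearrange: t³ - 10t² + 18t + 24 = 0.
Possible rational roots are divisors of 24. Testing t = 4 gives 0, so (t - 4) is a factor.
Divide: t³ - 10t² + 18t + 24 = (t - 4)(t² - 6t - 6).
Apply the quadratic formula to t² - 6t - 6 = 0: t = (6 ± √60)/2, i.e. t ≈ 6.873 or t ≈ -0.873.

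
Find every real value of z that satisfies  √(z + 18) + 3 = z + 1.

z = 7

Isolate the radical: √(z + 18) = z - 2.
Square both sides: z + 18 = (z - 2)².
Expand and rearrange: z² - 5z - 14 = 0.
Solving gives z = 7 or z = -2.
Check each candidate in the original equation:
  z = 7: √(25) = 5, while z - 2 = 5 — valid.
  z = -2: √(16) = 4, while z - 2 = -4 — extraneous.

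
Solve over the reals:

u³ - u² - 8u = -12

Rearrange: u³ - u² - 8u + 12 = 0.
Possible rational roots are divisors of 12. Testing u = -3 gives 0, so (u + 3) is a factor.
Divide: u³ - u² - 8u + 12 = (u + 3)(u² - 4u + 4).
The quadratic has the repeated root u = 2.

u = -3 or u = 2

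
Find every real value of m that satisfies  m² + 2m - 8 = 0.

m = -4 or m = 2

Factor: (m - 2)(m + 4) = 0.
So m = 2 or m = -4.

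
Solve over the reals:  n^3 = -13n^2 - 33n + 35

Rearrange: n^3 + 13n^2 + 33n - 35 = 0.
Possible rational roots are divisors of -35. Testing n = -5 gives 0, so (n + 5) is a factor.
Divide: n^3 + 13n^2 + 33n - 35 = (n + 5)(n^2 + 8n - 7).
Apply the quadratic formula to n^2 + 8n - 7 = 0: n = (-8 +/- sqrt(92))/2, i.e. n ~= 0.7958 or n ~= -8.7958.

n = -8.7958 or n = -5 or n = 0.7958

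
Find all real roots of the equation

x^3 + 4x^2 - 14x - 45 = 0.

Possible rational roots are divisors of -45. Testing x = -5 gives 0, so (x + 5) is a factor.
Divide: x^3 + 4x^2 - 14x - 45 = (x + 5)(x^2 - x - 9).
Apply the quadratic formula to x^2 - x - 9 = 0: x = (1 +/- sqrt(37))/2, i.e. x ~= 3.5414 or x ~= -2.5414.

x = -5 or x = -2.5414 or x = 3.5414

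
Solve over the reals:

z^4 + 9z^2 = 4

z = -0.6515 or z = 0.6515

Let u = z^2. The equation becomes u^2 + 9u - 4 = 0.
By the quadratic formula, u = -9/2 + sqrt(97)/2 or u = -sqrt(97)/2 - 9/2.
z^2 = -9/2 + sqrt(97)/2 gives z = +/-sqrt(-9/2 + sqrt(97)/2) ~= +/-0.6515.
z^2 = -sqrt(97)/2 - 9/2 < 0 has no real solution.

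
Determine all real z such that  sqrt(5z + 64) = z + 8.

Square both sides: 5z + 64 = (z + 8)^2.
Expand and rearrange: z^2 + 11z = 0.
Solving gives z = 0 or z = -11.
Check each candidate in the original equation:
  z = 0: sqrt(64) = 8, while z + 8 = 8 — valid.
  z = -11: sqrt(9) = 3, while z + 8 = -3 — extraneous.

z = 0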